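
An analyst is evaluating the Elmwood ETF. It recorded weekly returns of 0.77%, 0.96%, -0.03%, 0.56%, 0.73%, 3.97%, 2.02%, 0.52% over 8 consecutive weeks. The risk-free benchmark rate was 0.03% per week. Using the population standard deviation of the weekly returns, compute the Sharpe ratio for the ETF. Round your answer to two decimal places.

0.98

Mean return μ = 9.500 / 8 = 1.1875%
Population σ = √[Σ(r − μ)² / 8] = √[11.1924 / 8] = √1.3991 = 1.1828%
Sharpe = (μ − rf) / σ = (1.1875 − 0.03) / 1.1828 = 1.1575 / 1.1828 = 0.9786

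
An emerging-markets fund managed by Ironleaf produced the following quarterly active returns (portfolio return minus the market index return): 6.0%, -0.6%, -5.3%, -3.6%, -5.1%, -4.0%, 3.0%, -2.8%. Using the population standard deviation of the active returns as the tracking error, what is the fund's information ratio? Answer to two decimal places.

-0.41

r̄ = (6 − 0.6 − 5.3 − 3.6 − 5.1 − 4 + 3 − 2.8) / 8 = -1.5500%
Σ(r − r̄)² = (6 − (-1.5500))² + (-0.6 − (-1.5500))² + … = 117.0400
population σ = √(117.0400 / 8) = √14.6300 = 3.8249%
IR = r̄ / tracking error = -1.5500 / 3.8249 = -0.4052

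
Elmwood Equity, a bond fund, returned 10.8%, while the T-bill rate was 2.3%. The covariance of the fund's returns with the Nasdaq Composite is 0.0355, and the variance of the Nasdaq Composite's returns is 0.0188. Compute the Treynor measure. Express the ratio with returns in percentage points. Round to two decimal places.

β = Cov / Var = 0.0355 / 0.0188 = 1.8883
Treynor = (Rp − Rf) / β = (10.8% − 2.3%) / 1.8883 = 8.50 / 1.8883 = 4.5014

4.50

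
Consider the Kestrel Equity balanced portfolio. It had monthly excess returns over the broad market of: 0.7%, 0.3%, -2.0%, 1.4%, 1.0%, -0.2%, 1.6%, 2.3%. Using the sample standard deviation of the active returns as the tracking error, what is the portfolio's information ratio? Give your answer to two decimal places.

0.48

μ = (0.7 + 0.3 − 2 + 1.4 + 1 − 0.2 + 1.6 + 2.3) / 8 = 0.6375%
Σ(r − μ)² = 12.1788; sample σ = √(12.1788/7) = 1.3190%
IR = μ / tracking error = 0.6375 / 1.3190 = 0.4833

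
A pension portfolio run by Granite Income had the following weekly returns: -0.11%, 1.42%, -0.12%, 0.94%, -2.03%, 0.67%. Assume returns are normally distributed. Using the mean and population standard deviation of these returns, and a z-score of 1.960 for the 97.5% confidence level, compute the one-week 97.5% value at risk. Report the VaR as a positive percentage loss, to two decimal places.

2.05

Mean return μ = 0.770 / 6 = 0.1283%
Σ(r − μ)² = 7.3975; population σ = √(7.3975/6) = 1.1104%
VaR = −(μ − z·σ) = −(0.1283 − 1.960 × 1.1104) = −(-2.0481) = 2.0481%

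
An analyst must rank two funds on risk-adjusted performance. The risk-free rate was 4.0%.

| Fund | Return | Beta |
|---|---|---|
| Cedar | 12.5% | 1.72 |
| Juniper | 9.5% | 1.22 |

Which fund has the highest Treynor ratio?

Cedar: Treynor = (12.5% − 4.0%) / 1.72 = 4.942
Juniper: Treynor = (9.5% − 4.0%) / 1.22 = 4.508
Highest: Cedar (4.942).

Cedar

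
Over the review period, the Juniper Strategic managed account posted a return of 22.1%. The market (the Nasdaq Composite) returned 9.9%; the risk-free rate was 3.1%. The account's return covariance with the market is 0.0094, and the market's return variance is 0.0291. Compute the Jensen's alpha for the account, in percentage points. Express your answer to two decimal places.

16.80

β = Cov / Var = 0.0094 / 0.0291 = 0.3230
E[R] = Rf + β(Rm − Rf) = 3.1% + 0.3230 × (9.9% − 3.1%) = 5.2964%
α = Rp − E[R] = 22.1% − 5.2964% = 16.8036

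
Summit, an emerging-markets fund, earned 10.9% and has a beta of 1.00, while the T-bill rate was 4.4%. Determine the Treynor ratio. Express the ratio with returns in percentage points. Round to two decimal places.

6.50

Treynor = (Rp − Rf) / β = (10.9% − 4.4%) / 1.00 = 6.50 / 1.00 = 6.5000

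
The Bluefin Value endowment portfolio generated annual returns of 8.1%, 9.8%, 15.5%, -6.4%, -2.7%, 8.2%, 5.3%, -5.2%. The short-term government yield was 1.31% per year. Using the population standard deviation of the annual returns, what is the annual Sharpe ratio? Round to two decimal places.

0.37

r̄ = (8.1 + 9.8 + 15.5 − 6.4 − 2.7 + 8.2 + 5.3 − 5.2) / 8 = 4.0750%
Population σ = √[Σ(r − r̄)² / 8] = √[439.6750 / 8] = √54.9594 = 7.4135%
Sharpe = (r̄ − rf) / σ = (4.0750 − 1.31) / 7.4135 = 2.7650 / 7.4135 = 0.3730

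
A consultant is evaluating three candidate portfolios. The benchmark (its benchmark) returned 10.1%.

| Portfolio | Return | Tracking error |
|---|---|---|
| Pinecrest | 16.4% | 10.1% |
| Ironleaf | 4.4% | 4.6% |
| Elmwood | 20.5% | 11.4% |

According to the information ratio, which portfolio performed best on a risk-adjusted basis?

Pinecrest: IR = (16.4% − 10.1%) / 10.1% = 0.624
Ironleaf: IR = (4.4% − 10.1%) / 4.6% = -1.239
Elmwood: IR = (20.5% − 10.1%) / 11.4% = 0.912
Highest: Elmwood (0.912).

Elmwood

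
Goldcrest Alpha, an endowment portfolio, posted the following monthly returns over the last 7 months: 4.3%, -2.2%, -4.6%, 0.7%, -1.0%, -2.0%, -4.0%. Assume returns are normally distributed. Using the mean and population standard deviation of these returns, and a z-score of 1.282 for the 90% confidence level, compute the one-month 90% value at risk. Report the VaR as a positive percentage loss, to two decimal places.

4.85

Mean return r̄ = -8.80 / 7 = -1.2571%
Population std dev = √[54.9171 / 7] = 2.8009%
VaR = −(r̄ − z·σ) = −(-1.2571 − 1.282 × 2.8009) = −(-4.8479) = 4.8479%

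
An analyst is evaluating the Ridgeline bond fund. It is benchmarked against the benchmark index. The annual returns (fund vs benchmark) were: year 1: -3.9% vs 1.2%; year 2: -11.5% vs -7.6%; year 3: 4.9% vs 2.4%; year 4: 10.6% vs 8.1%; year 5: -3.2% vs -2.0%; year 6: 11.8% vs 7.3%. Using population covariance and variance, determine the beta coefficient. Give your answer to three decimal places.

1.497

r̄p = 1.4500%,  r̄m = 1.5667%
Cov = Σ(rp − r̄p)(rm − r̄m) / 6 = 43.2083
Var(rm) = Σ(rm − r̄m)² / 6 = 28.8556
β = Cov / Var = 43.2083 / 28.8556 = 1.4974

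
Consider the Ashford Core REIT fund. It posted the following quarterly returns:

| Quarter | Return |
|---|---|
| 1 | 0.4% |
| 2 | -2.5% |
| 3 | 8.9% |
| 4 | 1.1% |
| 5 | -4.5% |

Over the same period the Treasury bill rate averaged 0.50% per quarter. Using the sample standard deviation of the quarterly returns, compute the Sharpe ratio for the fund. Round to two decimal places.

0.04

Mean return r̄ = 3.40 / 5 = 0.6800%
Sample std dev = √[104.7680 / 4] = 5.1178%
Sharpe = (r̄ − rf) / σ = (0.6800 − 0.5) / 5.1178 = 0.1800 / 5.1178 = 0.0352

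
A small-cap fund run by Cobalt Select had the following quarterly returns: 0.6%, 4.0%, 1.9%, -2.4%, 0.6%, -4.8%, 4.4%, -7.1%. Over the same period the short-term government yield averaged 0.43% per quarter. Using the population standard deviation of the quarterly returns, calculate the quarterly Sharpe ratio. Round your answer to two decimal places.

r̄ = (0.6 + 4 + 1.9 − 2.4 + 0.6 − 4.8 + 4.4 − 7.1) / 8 = -2.80 / 8 = -0.3500%
Population std dev = √[117.9200 / 8] = 3.8393%
Sharpe = (r̄ − rf) / σ = (-0.3500 − 0.43) / 3.8393 = -0.7800 / 3.8393 = -0.2032

-0.20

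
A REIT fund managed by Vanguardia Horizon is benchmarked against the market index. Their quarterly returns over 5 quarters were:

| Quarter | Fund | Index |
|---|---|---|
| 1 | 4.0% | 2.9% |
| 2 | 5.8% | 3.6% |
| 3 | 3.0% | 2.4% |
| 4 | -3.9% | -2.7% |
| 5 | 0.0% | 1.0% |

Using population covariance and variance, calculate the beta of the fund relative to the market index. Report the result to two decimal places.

1.49

r̄p = 1.7800%,  r̄m = 1.4400%
Cov = Σ(rp − r̄p)(rm − r̄m) / 5 = 7.4788
Var(rm) = Σ(rm − r̄m)² / 5 = 5.0104
β = Cov / Var = 7.4788 / 5.0104 = 1.4927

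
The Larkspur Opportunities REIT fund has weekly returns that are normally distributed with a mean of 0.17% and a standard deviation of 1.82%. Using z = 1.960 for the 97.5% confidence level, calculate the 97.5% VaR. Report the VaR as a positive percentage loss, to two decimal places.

3.40

VaR (as % loss) = −(μ − z·σ) = −(0.17% − 1.960 × 1.82%) = −(-3.3972%) = 3.3972%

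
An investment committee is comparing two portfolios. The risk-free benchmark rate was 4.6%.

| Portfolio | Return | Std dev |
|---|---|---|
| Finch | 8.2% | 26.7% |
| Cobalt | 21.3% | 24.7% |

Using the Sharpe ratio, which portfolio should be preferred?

Finch: Sharpe ratio = (8.2% − 4.6%) / 26.7% = 0.135
Cobalt: Sharpe ratio = (21.3% − 4.6%) / 24.7% = 0.676
Highest: Cobalt (0.676).

Cobalt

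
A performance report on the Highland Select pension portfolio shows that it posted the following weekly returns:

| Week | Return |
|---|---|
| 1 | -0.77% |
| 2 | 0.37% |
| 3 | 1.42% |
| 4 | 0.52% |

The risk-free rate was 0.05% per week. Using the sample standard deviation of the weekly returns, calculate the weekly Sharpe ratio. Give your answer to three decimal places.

0.373

μ = (-0.77 + 0.37 + 1.42 + 0.52) / 4 = 0.3850%
Σ(r − μ)² = 2.4237; sample σ = √(2.4237/3) = 0.8988%
Sharpe = (μ − rf) / σ = (0.3850 − 0.05) / 0.8988 = 0.3350 / 0.8988 = 0.3727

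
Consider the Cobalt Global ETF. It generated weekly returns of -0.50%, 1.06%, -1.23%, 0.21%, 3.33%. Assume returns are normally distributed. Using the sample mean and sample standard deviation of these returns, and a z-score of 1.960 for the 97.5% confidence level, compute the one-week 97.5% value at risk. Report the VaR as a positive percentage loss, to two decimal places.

Mean return r̄ = 2.870 / 5 = 0.5740%
Σ(r − r̄)² = (-0.5 − 0.5740)² + (1.06 − 0.5740)² + … = 12.3721
sample σ = √(12.3721 / 4) = √3.0930 = 1.7587%
VaR = −(r̄ − z·σ) = −(0.5740 − 1.960 × 1.7587) = −(-2.8731) = 2.8731%

2.87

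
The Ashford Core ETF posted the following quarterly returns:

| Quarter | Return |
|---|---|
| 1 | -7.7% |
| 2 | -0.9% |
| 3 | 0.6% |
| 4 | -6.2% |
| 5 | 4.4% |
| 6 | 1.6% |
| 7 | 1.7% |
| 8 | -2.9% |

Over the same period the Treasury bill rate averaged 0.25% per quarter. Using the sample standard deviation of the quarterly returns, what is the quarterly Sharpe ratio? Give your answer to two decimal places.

-0.34

r̄ = (-7.7 − 0.9 + 0.6 − 6.2 + 4.4 + 1.6 + 1.7 − 2.9) / 8 = -1.1750%
Sample std dev = √[121.0750 / 7] = 4.1589%
Sharpe = (r̄ − rf) / σ = (-1.1750 − 0.25) / 4.1589 = -1.4250 / 4.1589 = -0.3426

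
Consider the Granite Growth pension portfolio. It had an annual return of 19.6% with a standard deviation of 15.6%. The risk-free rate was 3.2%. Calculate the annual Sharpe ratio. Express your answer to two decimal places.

Sharpe = (Rp − Rf) / σp = (19.6% − 3.2%) / 15.6% = 16.40% / 15.6% = 1.0513

1.05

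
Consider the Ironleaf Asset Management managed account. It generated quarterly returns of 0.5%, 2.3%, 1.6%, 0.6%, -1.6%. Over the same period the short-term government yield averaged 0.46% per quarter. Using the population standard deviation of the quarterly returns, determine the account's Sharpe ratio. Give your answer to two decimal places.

r̄ = (0.5 + 2.3 + 1.6 + 0.6 − 1.6) / 5 = 3.40 / 5 = 0.6800%
Σ(r − r̄)² = 8.7080; population σ = √(8.7080/5) = 1.3197%
Sharpe = (r̄ − rf) / σ = (0.6800 − 0.46) / 1.3197 = 0.2200 / 1.3197 = 0.1667

0.17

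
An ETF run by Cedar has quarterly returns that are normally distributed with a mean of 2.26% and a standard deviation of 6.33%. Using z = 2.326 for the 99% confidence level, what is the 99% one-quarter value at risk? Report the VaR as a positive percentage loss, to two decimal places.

VaR (as % loss) = −(μ − z·σ) = −(2.26% − 2.326 × 6.33%) = −(-12.46358%) = 12.46358%

12.46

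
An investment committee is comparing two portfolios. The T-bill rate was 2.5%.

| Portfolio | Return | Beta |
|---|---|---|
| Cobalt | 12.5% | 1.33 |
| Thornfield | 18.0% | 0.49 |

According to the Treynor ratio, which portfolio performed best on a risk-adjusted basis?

Thornfield

Cobalt: Treynor = (12.5% − 2.5%) / 1.33 = 7.519
Thornfield: Treynor = (18.0% − 2.5%) / 0.49 = 31.633
Highest: Thornfield (31.633).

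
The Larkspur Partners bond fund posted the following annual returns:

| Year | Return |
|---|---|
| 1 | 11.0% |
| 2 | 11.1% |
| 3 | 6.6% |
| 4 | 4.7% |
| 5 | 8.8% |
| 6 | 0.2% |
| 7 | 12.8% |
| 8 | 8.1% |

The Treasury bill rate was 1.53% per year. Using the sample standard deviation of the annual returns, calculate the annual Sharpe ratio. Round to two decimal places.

1.57

μ = (11 + 11.1 + 6.6 + 4.7 + 8.8 + 0.2 + 12.8 + 8.1) / 8 = 7.9125%
Σ(r − μ)² = (11 − 7.9125)² + (11.1 − 7.9125)² + … = 115.9288
sample σ = √(115.9288 / 7) = √16.5613 = 4.0696%
Sharpe = (μ − rf) / σ = (7.9125 − 1.53) / 4.0696 = 6.3825 / 4.0696 = 1.5683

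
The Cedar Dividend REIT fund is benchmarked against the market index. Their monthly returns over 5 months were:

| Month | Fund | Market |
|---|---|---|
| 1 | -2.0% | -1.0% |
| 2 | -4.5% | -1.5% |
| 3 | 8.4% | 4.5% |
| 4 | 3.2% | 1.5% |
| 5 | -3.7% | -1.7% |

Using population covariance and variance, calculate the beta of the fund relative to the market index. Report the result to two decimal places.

r̄p = 0.2800%,  r̄m = 0.3600%
Cov = Σ(rp − r̄p)(rm − r̄m) / 5 = 11.4272
Var(rm) = Σ(rm − r̄m)² / 5 = 5.5984
β = Cov / Var = 11.4272 / 5.5984 = 2.0412

2.04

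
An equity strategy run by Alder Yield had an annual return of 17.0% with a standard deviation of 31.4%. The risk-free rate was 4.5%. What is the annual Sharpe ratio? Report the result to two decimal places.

Sharpe = (Rp − Rf) / σp = (17.0% − 4.5%) / 31.4% = 12.50% / 31.4% = 0.3981

0.40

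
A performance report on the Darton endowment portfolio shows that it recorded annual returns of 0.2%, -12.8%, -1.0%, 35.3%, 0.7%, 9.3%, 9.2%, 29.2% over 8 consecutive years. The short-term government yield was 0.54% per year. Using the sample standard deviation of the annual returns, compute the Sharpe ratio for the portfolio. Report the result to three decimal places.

0.510

μ = (0.2 − 12.8 − 1 + 35.3 + 0.7 + 9.3 + 9.2 + 29.2) / 8 = 8.7625%
Sample σ = √[Σ(r − μ)² / 7] = √[1820.9788 / 7] = √260.1398 = 16.1288%
Sharpe = (μ − rf) / σ = (8.7625 − 0.54) / 16.1288 = 8.2225 / 16.1288 = 0.5098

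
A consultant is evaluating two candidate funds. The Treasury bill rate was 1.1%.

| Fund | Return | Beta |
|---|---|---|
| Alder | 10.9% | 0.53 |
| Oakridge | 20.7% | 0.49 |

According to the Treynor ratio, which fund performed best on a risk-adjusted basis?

Alder: Treynor = (10.9% − 1.1%) / 0.53 = 18.491
Oakridge: Treynor = (20.7% − 1.1%) / 0.49 = 40.000
Highest: Oakridge (40.000).

Oakridge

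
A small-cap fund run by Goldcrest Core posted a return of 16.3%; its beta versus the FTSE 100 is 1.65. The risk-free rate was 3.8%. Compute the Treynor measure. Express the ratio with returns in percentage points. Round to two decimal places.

7.58

Treynor = (Rp − Rf) / β = (16.3% − 3.8%) / 1.65 = 12.50 / 1.65 = 7.5758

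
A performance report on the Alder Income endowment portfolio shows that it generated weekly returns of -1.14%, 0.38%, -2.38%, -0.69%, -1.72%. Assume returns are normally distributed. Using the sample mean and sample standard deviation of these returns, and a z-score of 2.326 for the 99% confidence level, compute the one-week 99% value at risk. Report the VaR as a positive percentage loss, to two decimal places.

r̄ = (-1.14 + 0.38 − 2.38 − 0.69 − 1.72) / 5 = -1.1100%
Sample std dev = √[4.3824 / 4] = 1.0467%
VaR = −(r̄ − z·σ) = −(-1.1100 − 2.326 × 1.0467) = −(-3.5446) = 3.5446%

3.54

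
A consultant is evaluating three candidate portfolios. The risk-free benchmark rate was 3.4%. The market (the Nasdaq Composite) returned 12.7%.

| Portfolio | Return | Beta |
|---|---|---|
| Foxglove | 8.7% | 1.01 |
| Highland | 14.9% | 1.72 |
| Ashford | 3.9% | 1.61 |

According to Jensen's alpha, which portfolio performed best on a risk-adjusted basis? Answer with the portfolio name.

Foxglove: α = 8.7% − [3.4% + 1.01 × (12.7% − 3.4%)] = -4.093
Highland: α = 14.9% − [3.4% + 1.72 × (12.7% − 3.4%)] = -4.496
Ashford: α = 3.9% − [3.4% + 1.61 × (12.7% − 3.4%)] = -14.473
Highest: Foxglove (-4.093).

Foxglove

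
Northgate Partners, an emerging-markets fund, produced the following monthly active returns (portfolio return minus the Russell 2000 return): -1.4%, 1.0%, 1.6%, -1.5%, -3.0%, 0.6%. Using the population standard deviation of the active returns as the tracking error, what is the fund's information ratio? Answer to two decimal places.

Mean return r̄ = -2.70 / 6 = -0.4500%
Σ(r − r̄)² = 15.9150; population σ = √(15.9150/6) = 1.6286%
IR = r̄ / tracking error = -0.4500 / 1.6286 = -0.2763

-0.28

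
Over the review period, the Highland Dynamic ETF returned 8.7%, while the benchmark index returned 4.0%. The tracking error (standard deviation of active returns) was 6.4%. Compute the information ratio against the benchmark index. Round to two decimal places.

0.73

IR = (Rp − Rb) / TE = (8.7% − 4.0%) / 6.4% = 4.70% / 6.4% = 0.7344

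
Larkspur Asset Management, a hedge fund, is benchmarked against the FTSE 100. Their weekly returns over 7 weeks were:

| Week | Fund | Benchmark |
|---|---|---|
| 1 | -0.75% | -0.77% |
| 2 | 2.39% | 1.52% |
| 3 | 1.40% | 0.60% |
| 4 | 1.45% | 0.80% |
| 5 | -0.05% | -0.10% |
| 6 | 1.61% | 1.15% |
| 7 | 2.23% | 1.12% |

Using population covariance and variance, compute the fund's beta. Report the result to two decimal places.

1.43

r̄p = 1.1829%,  r̄m = 0.6171%
Cov = Σ(rp − r̄p)(rm − r̄m) / 7 = 0.7792
Var(rm) = Σ(rm − r̄m)² / 7 = 0.5463
β = Cov / Var = 0.7792 / 0.5463 = 1.4263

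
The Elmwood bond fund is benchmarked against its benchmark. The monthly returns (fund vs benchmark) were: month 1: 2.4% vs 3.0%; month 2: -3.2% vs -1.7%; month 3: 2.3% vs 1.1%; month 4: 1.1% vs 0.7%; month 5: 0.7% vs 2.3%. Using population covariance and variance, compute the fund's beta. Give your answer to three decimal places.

r̄p = 0.6600%,  r̄m = 1.0800%
Cov = Σ(rp − r̄p)(rm − r̄m) / 5 = 2.7972
Var(rm) = Σ(rm − r̄m)² / 5 = 2.6096
β = Cov / Var = 2.7972 / 2.6096 = 1.0719

1.072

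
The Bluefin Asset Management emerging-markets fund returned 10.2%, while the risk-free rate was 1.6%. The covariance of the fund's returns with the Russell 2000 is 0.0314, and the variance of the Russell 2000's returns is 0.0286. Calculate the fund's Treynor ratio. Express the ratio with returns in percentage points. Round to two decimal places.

7.83

β = Cov / Var = 0.0314 / 0.0286 = 1.0979
Treynor = (Rp − Rf) / β = (10.2% − 1.6%) / 1.0979 = 8.60 / 1.0979 = 7.8331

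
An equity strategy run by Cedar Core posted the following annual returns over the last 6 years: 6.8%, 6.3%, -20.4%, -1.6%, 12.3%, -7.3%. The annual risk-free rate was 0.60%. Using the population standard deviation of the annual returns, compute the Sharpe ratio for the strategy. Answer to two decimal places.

-0.12

μ = (6.8 + 6.3 − 20.4 − 1.6 + 12.3 − 7.3) / 6 = -3.90 / 6 = -0.6500%
Population σ = √[Σ(r − μ)² / 6] = √[706.6950 / 6] = √117.7825 = 10.8528%
Sharpe = (μ − rf) / σ = (-0.6500 − 0.6) / 10.8528 = -1.2500 / 10.8528 = -0.1152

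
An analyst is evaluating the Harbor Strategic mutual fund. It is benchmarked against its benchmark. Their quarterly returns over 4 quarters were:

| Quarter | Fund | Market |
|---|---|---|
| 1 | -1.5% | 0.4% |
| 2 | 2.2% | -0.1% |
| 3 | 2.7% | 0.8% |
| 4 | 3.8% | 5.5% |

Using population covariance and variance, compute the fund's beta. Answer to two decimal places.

r̄p = 1.8000%,  r̄m = 1.6500%
Cov = Σ(rp − r̄p)(rm − r̄m) / 4 = 2.5900
Var(rm) = Σ(rm − r̄m)² / 4 = 5.0425
β = Cov / Var = 2.5900 / 5.0425 = 0.5136

0.51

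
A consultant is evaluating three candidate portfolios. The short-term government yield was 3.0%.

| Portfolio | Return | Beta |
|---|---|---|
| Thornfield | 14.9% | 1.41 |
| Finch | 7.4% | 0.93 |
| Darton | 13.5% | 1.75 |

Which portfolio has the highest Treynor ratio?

Thornfield

Thornfield: Treynor = (14.9% − 3.0%) / 1.41 = 8.440
Finch: Treynor = (7.4% − 3.0%) / 0.93 = 4.731
Darton: Treynor = (13.5% − 3.0%) / 1.75 = 6.000
Highest: Thornfield (8.440).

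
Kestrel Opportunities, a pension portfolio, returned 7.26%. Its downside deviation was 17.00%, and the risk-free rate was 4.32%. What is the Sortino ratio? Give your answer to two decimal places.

Sortino = (Rp − Rf) / σd = (7.26% − 4.32%) / 17.00% = 2.94% / 17.00% = 0.1729

0.17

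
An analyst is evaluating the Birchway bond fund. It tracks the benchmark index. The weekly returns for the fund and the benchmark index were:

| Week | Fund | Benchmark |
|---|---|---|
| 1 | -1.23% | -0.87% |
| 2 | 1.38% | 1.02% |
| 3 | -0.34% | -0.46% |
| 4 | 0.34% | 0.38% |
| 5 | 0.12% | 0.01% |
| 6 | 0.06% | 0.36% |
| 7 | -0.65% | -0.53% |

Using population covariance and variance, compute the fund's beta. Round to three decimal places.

1.220

r̄p = -0.0457%,  r̄m = -0.0129%
Cov = Σ(rp − r̄p)(rm − r̄m) / 7 = 0.4466
Var(rm) = Σ(rm − r̄m)² / 7 = 0.3661
β = Cov / Var = 0.4466 / 0.3661 = 1.2199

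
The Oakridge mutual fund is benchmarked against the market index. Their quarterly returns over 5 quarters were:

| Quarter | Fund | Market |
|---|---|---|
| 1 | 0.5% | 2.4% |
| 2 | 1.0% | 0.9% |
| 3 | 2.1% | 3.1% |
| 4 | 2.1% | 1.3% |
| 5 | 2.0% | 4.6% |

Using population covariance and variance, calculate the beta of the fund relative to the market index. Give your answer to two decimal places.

r̄p = 1.5400%,  r̄m = 2.4600%
Cov = Σ(rp − r̄p)(rm − r̄m) / 5 = 0.3196
Var(rm) = Σ(rm − r̄m)² / 5 = 1.7544
β = Cov / Var = 0.3196 / 1.7544 = 0.1822

0.18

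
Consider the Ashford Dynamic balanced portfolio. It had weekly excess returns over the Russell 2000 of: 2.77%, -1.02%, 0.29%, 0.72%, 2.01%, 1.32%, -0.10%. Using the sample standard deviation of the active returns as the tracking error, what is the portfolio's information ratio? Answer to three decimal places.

0.663

r̄ = (2.77 − 1.02 + 0.29 + 0.72 + 2.01 + 1.32 − 0.1) / 7 = 5.990 / 7 = 0.8557%
Σ(r − r̄)² = (2.77 − 0.8557)² + (-1.02 − 0.8557)² + … = 9.9826
σ = √[9.9826 / 6] = 1.2899%
IR = r̄ / tracking error = 0.8557 / 1.2899 = 0.6634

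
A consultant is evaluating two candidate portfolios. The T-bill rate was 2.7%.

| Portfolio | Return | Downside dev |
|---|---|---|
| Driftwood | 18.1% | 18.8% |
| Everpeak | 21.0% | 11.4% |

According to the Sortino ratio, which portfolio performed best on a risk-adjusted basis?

Everpeak

Driftwood: Sortino ratio = (18.1% − 2.7%) / 18.8% = 0.819
Everpeak: Sortino ratio = (21.0% − 2.7%) / 11.4% = 1.605
Highest: Everpeak (1.605).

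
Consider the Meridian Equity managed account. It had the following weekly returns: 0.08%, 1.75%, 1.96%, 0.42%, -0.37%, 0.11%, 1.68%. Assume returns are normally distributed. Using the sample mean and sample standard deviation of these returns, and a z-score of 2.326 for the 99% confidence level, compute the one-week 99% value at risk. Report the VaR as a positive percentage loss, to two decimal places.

μ = (0.08 + 1.75 + 1.96 + 0.42 − 0.37 + 0.11 + 1.68) / 7 = 5.630 / 7 = 0.8043%
Sample σ = √[Σ(r − μ)² / 6] = √[5.5302 / 6] = √0.9217 = 0.9601%
VaR = −(μ − z·σ) = −(0.8043 − 2.326 × 0.9601) = −(-1.4289) = 1.4289%

1.43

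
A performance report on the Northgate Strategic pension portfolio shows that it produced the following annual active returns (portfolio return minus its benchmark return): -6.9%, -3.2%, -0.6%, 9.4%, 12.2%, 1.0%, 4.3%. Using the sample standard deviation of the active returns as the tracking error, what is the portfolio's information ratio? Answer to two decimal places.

r̄ = (-6.9 − 3.2 − 0.6 + 9.4 + 12.2 + 1 + 4.3) / 7 = 16.20 / 7 = 2.3143%
Σ(r − r̄)² = (-6.9 − 2.3143)² + (-3.2 − 2.3143)² + (-0.6 − 2.3143)² + … = 277.4086
sample σ = √(277.4086 / 6) = √46.2348 = 6.7996%
IR = r̄ / tracking error = 2.3143 / 6.7996 = 0.3404

0.34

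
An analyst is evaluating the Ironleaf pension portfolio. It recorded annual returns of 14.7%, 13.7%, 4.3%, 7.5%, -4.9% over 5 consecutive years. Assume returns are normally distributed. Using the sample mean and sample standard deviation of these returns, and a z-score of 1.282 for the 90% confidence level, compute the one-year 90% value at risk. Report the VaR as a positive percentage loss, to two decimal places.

r̄ = (14.7 + 13.7 + 4.3 + 7.5 − 4.9) / 5 = 35.30 / 5 = 7.0600%
Σ(r − r̄)² = (14.7 − 7.0600)² + (13.7 − 7.0600)² + (4.3 − 7.0600)² + … = 253.3120
σ = √[253.3120 / 4] = 7.9579%
VaR = −(r̄ − z·σ) = −(7.0600 − 1.282 × 7.9579) = −(-3.1420) = 3.1420%

3.14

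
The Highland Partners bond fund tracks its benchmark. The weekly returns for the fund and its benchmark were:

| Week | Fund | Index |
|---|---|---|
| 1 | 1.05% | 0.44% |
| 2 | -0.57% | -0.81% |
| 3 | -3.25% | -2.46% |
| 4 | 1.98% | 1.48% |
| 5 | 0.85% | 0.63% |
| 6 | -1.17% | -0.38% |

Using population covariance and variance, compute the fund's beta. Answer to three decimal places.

r̄p = -0.1850%,  r̄m = -0.1833%
Cov = Σ(rp − r̄p)(rm − r̄m) / 6 = 2.1043
Var(rm) = Σ(rm − r̄m)² / 6 = 1.5719
β = Cov / Var = 2.1043 / 1.5719 = 1.3387

1.339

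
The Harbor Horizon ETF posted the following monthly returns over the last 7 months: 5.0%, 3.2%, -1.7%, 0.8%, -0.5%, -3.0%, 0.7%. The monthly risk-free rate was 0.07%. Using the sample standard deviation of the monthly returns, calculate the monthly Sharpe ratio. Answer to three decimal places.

μ = (5 + 3.2 − 1.7 + 0.8 − 0.5 − 3 + 0.7) / 7 = 0.6429%
Σ(r − μ)² = (5 − 0.6429)² + (3.2 − 0.6429)² + … = 45.6171
sample σ = √(45.6171 / 6) = √7.6029 = 2.7573%
Sharpe = (μ − rf) / σ = (0.6429 − 0.07) / 2.7573 = 0.5729 / 2.7573 = 0.2078

0.208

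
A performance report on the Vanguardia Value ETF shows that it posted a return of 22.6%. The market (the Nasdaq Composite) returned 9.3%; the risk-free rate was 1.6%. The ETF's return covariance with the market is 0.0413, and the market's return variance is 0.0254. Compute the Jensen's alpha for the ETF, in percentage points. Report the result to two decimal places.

β = Cov / Var = 0.0413 / 0.0254 = 1.6260
E[R] = Rf + β(Rm − Rf) = 1.6% + 1.6260 × (9.3% − 1.6%) = 14.1202%
α = Rp − E[R] = 22.6% − 14.1202% = 8.4798

8.48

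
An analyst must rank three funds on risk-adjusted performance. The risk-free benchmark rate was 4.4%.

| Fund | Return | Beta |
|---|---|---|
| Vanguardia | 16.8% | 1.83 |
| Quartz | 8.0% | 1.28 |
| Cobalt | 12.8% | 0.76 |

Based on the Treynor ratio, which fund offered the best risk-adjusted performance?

Vanguardia: Treynor = (16.8% − 4.4%) / 1.83 = 6.776
Quartz: Treynor = (8.0% − 4.4%) / 1.28 = 2.813
Cobalt: Treynor = (12.8% − 4.4%) / 0.76 = 11.053
Highest: Cobalt (11.053).

Cobalt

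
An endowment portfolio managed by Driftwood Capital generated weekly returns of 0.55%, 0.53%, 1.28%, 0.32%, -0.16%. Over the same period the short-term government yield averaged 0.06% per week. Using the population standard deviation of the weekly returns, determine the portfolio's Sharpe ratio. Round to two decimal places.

r̄ = (0.55 + 0.53 + 1.28 + 0.32 − 0.16) / 5 = 0.5040%
Σ(r − r̄)² = (0.55 − 0.5040)² + (0.53 − 0.5040)² + (1.28 − 0.5040)² + … = 1.0797
population σ = √(1.0797 / 5) = √0.2159 = 0.4647%
Sharpe = (r̄ − rf) / σ = (0.5040 − 0.06) / 0.4647 = 0.4440 / 0.4647 = 0.9555

0.96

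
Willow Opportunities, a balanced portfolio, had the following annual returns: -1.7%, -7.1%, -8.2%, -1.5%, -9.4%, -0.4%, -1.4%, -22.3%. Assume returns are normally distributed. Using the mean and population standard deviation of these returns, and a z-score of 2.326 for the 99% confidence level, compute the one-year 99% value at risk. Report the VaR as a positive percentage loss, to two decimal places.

22.37

r̄ = (-1.7 − 7.1 − 8.2 − 1.5 − 9.4 − 0.4 − 1.4 − 22.3) / 8 = -6.5000%
Population std dev = √[372.5600 / 8] = 6.8242%
VaR = −(r̄ − z·σ) = −(-6.5000 − 2.326 × 6.8242) = −(-22.3731) = 22.3731%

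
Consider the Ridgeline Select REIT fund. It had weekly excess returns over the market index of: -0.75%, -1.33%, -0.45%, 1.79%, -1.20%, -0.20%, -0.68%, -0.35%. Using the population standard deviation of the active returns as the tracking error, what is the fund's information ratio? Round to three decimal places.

r̄ = (-0.75 − 1.33 − 0.45 + 1.79 − 1.2 − 0.2 − 0.68 − 0.35) / 8 = -0.3963%
Population std dev = √[6.5468 / 8] = 0.9046%
IR = r̄ / tracking error = -0.3963 / 0.9046 = -0.4381

-0.438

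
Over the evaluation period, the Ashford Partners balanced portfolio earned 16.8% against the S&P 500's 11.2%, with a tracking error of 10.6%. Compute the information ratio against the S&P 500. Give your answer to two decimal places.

IR = (Rp − Rb) / TE = (16.8% − 11.2%) / 10.6% = 5.60% / 10.6% = 0.5283

0.53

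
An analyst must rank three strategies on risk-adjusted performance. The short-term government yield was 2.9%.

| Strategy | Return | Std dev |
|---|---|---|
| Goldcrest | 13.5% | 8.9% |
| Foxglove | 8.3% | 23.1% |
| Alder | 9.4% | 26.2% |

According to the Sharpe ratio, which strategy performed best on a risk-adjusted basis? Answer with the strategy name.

Goldcrest: Sharpe ratio = (13.5% − 2.9%) / 8.9% = 1.191
Foxglove: Sharpe ratio = (8.3% − 2.9%) / 23.1% = 0.234
Alder: Sharpe ratio = (9.4% − 2.9%) / 26.2% = 0.248
Highest: Goldcrest (1.191).

Goldcrest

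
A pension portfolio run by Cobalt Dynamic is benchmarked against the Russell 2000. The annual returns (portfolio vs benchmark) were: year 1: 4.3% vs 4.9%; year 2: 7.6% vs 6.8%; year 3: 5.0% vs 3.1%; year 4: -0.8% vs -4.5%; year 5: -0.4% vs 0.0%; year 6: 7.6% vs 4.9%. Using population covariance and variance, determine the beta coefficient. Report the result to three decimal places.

0.818

r̄p = 3.8833%,  r̄m = 2.5333%
Cov = Σ(rp − r̄p)(rm − r̄m) / 6 = 11.6772
Var(rm) = Σ(rm − r̄m)² / 6 = 14.2689
β = Cov / Var = 11.6772 / 14.2689 = 0.8184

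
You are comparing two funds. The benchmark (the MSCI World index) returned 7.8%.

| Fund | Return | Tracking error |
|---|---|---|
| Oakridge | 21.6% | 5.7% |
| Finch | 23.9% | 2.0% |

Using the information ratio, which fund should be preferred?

Finch

Oakridge: IR = (21.6% − 7.8%) / 5.7% = 2.421
Finch: IR = (23.9% − 7.8%) / 2.0% = 8.050
Highest: Finch (8.050).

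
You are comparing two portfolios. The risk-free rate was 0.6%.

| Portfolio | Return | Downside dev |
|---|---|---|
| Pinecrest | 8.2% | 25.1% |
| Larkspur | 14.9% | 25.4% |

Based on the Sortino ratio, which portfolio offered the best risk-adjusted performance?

Pinecrest: Sortino ratio = (8.2% − 0.6%) / 25.1% = 0.303
Larkspur: Sortino ratio = (14.9% − 0.6%) / 25.4% = 0.563
Highest: Larkspur (0.563).

Larkspur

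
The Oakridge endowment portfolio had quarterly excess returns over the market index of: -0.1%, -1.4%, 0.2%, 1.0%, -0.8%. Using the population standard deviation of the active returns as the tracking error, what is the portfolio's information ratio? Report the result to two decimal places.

r̄ = (-0.1 − 1.4 + 0.2 + 1 − 0.8) / 5 = -0.2200%
Σ(r − r̄)² = (-0.1 − (-0.2200))² + (-1.4 − (-0.2200))² + (0.2 − (-0.2200))² + … = 3.4080
population σ = √(3.4080 / 5) = √0.6816 = 0.8256%
IR = r̄ / tracking error = -0.2200 / 0.8256 = -0.2665

-0.27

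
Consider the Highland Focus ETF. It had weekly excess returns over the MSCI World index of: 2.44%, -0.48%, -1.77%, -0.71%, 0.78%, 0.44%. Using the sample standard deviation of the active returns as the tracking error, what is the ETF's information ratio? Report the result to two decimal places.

0.08

Mean return r̄ = 0.700 / 6 = 0.1167%
Σ(r − r̄)² = 10.5413; sample σ = √(10.5413/5) = 1.4520%
IR = r̄ / tracking error = 0.1167 / 1.4520 = 0.0804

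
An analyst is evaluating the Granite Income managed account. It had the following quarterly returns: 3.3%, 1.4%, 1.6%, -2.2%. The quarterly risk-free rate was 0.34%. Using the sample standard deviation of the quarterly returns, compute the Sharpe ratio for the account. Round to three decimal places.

Mean return r̄ = 4.10 / 4 = 1.0250%
Σ(r − r̄)² = 16.0475; sample σ = √(16.0475/3) = 2.3128%
Sharpe = (r̄ − rf) / σ = (1.0250 − 0.34) / 2.3128 = 0.6850 / 2.3128 = 0.2962

0.296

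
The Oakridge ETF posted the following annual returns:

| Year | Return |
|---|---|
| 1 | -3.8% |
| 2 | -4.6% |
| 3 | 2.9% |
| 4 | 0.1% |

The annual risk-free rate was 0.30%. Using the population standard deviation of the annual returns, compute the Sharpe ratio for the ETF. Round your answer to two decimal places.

-0.54

μ = (-3.8 − 4.6 + 2.9 + 0.1) / 4 = -1.3500%
Population σ = √[Σ(r − μ)² / 4] = √[36.7300 / 4] = √9.1825 = 3.0303%
Sharpe = (μ − rf) / σ = (-1.3500 − 0.3) / 3.0303 = -1.6500 / 3.0303 = -0.5445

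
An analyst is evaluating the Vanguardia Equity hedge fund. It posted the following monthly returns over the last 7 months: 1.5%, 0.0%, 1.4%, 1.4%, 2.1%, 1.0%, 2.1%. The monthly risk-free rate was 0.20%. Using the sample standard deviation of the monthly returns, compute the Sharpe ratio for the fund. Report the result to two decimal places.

r̄ = (1.5 + 0 + 1.4 + 1.4 + 2.1 + 1 + 2.1) / 7 = 9.50 / 7 = 1.3571%
Sample σ = √[Σ(r − r̄)² / 6] = √[3.0971 / 6] = √0.5162 = 0.7185%
Sharpe = (r̄ − rf) / σ = (1.3571 − 0.2) / 0.7185 = 1.1571 / 0.7185 = 1.6104

1.61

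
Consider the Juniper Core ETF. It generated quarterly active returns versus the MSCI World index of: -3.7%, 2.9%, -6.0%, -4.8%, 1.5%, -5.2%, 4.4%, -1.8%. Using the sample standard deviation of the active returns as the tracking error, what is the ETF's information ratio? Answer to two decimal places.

r̄ = (-3.7 + 2.9 − 6 − 4.8 + 1.5 − 5.2 + 4.4 − 1.8) / 8 = -12.70 / 8 = -1.5875%
Σ(r − r̄)² = (-3.7 − (-1.5875))² + (2.9 − (-1.5875))² + … = 112.8688
σ = √[112.8688 / 7] = 4.0155%
IR = r̄ / tracking error = -1.5875 / 4.0155 = -0.3953

-0.40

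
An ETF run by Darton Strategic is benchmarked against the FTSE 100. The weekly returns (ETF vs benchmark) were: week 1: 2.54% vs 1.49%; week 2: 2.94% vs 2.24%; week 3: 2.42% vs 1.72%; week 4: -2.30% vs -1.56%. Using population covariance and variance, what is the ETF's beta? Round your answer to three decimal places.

r̄p = 1.4000%,  r̄m = 0.9725%
Cov = Σ(rp − r̄p)(rm − r̄m) / 4 = 3.1687
Var(rm) = Σ(rm − r̄m)² / 4 = 2.2117
β = Cov / Var = 3.1687 / 2.2117 = 1.4327

1.433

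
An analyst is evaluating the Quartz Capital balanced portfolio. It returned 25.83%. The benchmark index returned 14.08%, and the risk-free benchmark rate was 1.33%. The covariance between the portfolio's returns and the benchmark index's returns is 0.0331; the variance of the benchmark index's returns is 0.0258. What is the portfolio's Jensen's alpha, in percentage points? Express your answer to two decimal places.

β = Cov / Var = 0.0331 / 0.0258 = 1.2829
E[R] = Rf + β(Rm − Rf) = 1.33% + 1.2829 × (14.08% − 1.33%) = 17.6870%
α = Rp − E[R] = 25.83% − 17.6870% = 8.1430

8.14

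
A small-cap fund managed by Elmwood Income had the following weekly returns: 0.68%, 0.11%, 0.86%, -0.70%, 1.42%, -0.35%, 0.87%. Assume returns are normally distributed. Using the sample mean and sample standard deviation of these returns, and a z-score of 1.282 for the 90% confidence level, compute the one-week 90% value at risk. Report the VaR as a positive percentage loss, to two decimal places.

0.55

μ = (0.68 + 0.11 + 0.86 − 0.7 + 1.42 − 0.35 + 0.87) / 7 = 0.4129%
Σ(r − μ)² = (0.68 − 0.4129)² + (0.11 − 0.4129)² + … = 3.4067
σ = √[3.4067 / 6] = 0.7535%
VaR = −(μ − z·σ) = −(0.4129 − 1.282 × 0.7535) = −(-0.5531) = 0.5531%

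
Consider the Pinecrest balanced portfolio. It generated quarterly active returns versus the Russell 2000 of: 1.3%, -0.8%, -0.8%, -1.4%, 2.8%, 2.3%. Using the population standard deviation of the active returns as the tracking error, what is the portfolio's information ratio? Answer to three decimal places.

r̄ = (1.3 − 0.8 − 0.8 − 1.4 + 2.8 + 2.3) / 6 = 0.5667%
Population std dev = √[16.1333 / 6] = 1.6398%
IR = r̄ / tracking error = 0.5667 / 1.6398 = 0.3456

0.346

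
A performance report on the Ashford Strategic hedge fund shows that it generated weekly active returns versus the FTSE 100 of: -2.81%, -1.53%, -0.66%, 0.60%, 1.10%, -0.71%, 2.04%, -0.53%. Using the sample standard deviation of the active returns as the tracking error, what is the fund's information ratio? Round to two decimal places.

r̄ = (-2.81 − 1.53 − 0.66 + 0.6 + 1.1 − 0.71 + 2.04 − 0.53) / 8 = -2.500 / 8 = -0.3125%
Sample σ = √[Σ(r − r̄)² / 7] = √[16.4080 / 7] = √2.3440 = 1.5310%
IR = r̄ / tracking error = -0.3125 / 1.5310 = -0.2041

-0.20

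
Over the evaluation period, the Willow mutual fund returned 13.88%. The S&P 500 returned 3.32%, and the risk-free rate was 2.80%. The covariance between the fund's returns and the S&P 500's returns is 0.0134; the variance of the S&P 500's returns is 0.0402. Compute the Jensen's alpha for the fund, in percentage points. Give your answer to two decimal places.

10.91

β = Cov / Var = 0.0134 / 0.0402 = 0.3333
E[R] = Rf + β(Rm − Rf) = 2.80% + 0.3333 × (3.32% − 2.80%) = 2.9733%
α = Rp − E[R] = 13.88% − 2.9733% = 10.9067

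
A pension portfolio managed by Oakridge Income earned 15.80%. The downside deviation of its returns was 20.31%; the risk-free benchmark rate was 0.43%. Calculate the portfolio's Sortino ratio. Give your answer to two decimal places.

Sortino = (Rp − Rf) / σd = (15.80% − 0.43%) / 20.31% = 15.37% / 20.31% = 0.7568

0.76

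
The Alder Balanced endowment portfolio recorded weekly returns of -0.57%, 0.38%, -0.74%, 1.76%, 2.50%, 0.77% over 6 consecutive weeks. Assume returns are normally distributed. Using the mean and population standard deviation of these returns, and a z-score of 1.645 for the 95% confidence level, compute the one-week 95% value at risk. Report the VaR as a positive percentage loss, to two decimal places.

1.23

Mean return r̄ = 4.100 / 6 = 0.6833%
Σ(r − r̄)² = (-0.57 − 0.6833)² + (0.38 − 0.6833)² + (-0.74 − 0.6833)² + … = 8.1557
σ = √[8.1557 / 6] = 1.1659%
VaR = −(r̄ − z·σ) = −(0.6833 − 1.645 × 1.1659) = −(-1.2346) = 1.2346%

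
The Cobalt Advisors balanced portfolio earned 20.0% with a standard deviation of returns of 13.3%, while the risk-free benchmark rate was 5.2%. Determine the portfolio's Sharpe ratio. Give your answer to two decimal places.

1.11

Sharpe = (Rp − Rf) / σp = (20.0% − 5.2%) / 13.3% = 14.80% / 13.3% = 1.1128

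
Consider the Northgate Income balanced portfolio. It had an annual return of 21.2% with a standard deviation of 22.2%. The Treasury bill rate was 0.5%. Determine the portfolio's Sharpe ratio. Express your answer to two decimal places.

0.93

Sharpe = (Rp − Rf) / σp = (21.2% − 0.5%) / 22.2% = 20.70% / 22.2% = 0.9324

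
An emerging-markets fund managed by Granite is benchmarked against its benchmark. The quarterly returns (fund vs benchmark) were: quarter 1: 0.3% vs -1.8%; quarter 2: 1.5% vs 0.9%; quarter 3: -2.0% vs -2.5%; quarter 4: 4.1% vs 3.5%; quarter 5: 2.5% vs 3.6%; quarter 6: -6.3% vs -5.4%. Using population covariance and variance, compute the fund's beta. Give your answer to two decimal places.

0.98

r̄p = 0.0167%,  r̄m = -0.2833%
Cov = Σ(rp − r̄p)(rm − r̄m) / 6 = 10.5347
Var(rm) = Σ(rm − r̄m)² / 6 = 10.6981
β = Cov / Var = 10.5347 / 10.6981 = 0.9847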